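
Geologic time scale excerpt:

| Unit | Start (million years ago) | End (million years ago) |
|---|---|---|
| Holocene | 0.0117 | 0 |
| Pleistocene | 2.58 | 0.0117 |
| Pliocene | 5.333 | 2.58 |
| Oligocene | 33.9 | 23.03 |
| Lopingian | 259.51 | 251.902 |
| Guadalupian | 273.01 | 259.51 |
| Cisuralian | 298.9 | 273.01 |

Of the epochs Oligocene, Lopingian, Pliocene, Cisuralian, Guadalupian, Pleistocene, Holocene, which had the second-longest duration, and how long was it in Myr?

Start − end for each: Oligocene 33.9 − 23.03 = 10.87; Lopingian 259.51 − 251.902 = 7.608; Pliocene 5.333 − 2.58 = 2.753; Cisuralian 298.9 − 273.01 = 25.89; Guadalupian 273.01 − 259.51 = 13.5; Pleistocene 2.58 − 0.0117 = 2.5683; Holocene 0.0117 − 0 = 0.0117.
Ranking these from longest: Cisuralian > Guadalupian > Oligocene > Lopingian > Pliocene > Pleistocene > Holocene.
Position 2 in that ranking is Guadalupian, which lasted 13.5 Myr.

Guadalupian, 13.5 million years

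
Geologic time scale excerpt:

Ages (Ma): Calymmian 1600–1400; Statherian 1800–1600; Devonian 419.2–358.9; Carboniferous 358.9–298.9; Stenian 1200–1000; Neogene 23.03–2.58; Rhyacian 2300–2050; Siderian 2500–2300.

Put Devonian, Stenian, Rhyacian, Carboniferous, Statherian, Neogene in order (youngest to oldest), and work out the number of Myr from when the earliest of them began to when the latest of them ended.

Start ages (Ma): Rhyacian 2300, Statherian 1800, Stenian 1200, Devonian 419.2, Carboniferous 358.9, Neogene 23.03.
Ordered youngest to oldest: Neogene, Carboniferous, Devonian, Stenian, Statherian, Rhyacian.
Span = 2300 − 2.58 = 2297.42 Myr.

Neogene → Carboniferous → Devonian → Stenian → Statherian → Rhyacian; total span 2297.42 Myr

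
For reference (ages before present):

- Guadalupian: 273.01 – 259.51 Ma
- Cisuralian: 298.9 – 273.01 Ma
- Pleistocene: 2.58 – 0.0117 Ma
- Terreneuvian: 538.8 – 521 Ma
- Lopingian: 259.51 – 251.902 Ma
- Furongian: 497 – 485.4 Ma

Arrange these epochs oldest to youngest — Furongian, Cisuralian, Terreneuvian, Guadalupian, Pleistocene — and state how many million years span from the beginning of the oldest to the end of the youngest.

Terreneuvian, Furongian, Cisuralian, Guadalupian, Pleistocene; total span 538.7883 Myr

Start ages (Ma): Terreneuvian 538.8, Furongian 497, Cisuralian 298.9, Guadalupian 273.01, Pleistocene 2.58.
Ordered oldest to youngest: Terreneuvian, Furongian, Cisuralian, Guadalupian, Pleistocene.
Span = 538.8 − 0.0117 = 538.7883 Myr.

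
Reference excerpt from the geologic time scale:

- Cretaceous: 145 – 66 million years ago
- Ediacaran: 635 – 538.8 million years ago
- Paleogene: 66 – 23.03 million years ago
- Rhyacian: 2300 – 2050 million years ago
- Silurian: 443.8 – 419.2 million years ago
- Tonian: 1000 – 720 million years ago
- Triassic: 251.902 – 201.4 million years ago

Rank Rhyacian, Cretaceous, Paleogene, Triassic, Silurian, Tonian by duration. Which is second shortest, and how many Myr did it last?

Durations: Rhyacian 250; Cretaceous 79; Paleogene 42.97; Triassic 50.502; Silurian 24.6; Tonian 280 Myr.
Sorted shortest-first: Silurian (24.6), Paleogene (42.97), Triassic (50.502), Cretaceous (79), Rhyacian (250), Tonian (280).
The second shortest is Paleogene at 42.97 Myr.

Paleogene, 42.97 million years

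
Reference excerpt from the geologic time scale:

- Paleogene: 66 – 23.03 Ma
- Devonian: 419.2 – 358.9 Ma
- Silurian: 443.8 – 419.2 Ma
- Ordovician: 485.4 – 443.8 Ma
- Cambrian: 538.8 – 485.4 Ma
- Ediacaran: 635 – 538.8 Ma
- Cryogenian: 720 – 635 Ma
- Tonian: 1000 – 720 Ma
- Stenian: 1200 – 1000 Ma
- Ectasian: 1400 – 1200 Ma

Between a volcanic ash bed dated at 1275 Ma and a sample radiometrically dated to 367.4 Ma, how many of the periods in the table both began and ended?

7

1275 Ma sits inside the Ectasian (1400–1200) and 367.4 Ma inside the Devonian (419.2–358.9); neither of those is wholly between the two dates.
The listed periods lying completely between them are Stenian, Tonian, Cryogenian, Ediacaran, Cambrian, Ordovician, Silurian — 7 in all.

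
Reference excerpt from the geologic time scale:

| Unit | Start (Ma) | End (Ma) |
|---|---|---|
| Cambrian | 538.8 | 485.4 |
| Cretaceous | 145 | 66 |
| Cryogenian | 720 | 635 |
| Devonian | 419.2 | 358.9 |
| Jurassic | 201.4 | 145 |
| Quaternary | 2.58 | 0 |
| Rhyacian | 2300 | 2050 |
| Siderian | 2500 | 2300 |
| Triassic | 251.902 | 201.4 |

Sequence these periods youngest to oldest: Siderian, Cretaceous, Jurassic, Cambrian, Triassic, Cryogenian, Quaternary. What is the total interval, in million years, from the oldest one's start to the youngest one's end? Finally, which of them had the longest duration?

Start ages (Ma): Siderian 2500, Cryogenian 720, Cambrian 538.8, Triassic 251.902, Jurassic 201.4, Cretaceous 145, Quaternary 2.58.
Ordered youngest to oldest: Quaternary, Cretaceous, Jurassic, Triassic, Cambrian, Cryogenian, Siderian.
Span = 2500 − 0 = 2500 Myr.
Durations: Quaternary 2.58, Cryogenian 85, Cretaceous 79, Jurassic 56.4, Siderian 200, Triassic 50.502, Cambrian 53.4 → longest is Siderian (200 Myr).

Quaternary → Cretaceous → Jurassic → Triassic → Cambrian → Cryogenian → Siderian; total span 2500 Myr; longest is Siderian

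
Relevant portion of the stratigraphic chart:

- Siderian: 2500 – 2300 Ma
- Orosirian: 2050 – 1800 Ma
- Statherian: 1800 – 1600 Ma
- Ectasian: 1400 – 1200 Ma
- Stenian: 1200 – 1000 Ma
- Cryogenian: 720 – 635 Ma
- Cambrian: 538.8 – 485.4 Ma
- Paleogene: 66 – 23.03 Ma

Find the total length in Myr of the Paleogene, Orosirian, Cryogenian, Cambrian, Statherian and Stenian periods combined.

Each duration: Paleogene = 42.97; Orosirian = 250; Cryogenian = 85; Cambrian = 53.4; Statherian = 200; Stenian = 200.
Sum: 42.97 + 250 + 85 + 53.4 + 200 + 200 = 831.37 Myr.

831.37 million years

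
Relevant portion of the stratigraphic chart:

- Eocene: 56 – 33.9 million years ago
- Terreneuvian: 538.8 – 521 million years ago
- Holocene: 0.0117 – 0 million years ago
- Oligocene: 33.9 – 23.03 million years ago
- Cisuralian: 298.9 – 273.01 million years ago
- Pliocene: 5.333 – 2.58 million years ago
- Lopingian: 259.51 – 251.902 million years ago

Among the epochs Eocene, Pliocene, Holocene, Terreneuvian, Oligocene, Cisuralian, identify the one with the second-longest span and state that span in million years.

Durations: Eocene 22.1; Pliocene 2.753; Holocene 0.0117; Terreneuvian 17.8; Oligocene 10.87; Cisuralian 25.89 Myr.
Sorted longest-first: Cisuralian (25.89), Eocene (22.1), Terreneuvian (17.8), Oligocene (10.87), Pliocene (2.753), Holocene (0.0117).
The second longest is Eocene at 22.1 Myr.

Eocene, 22.1 million years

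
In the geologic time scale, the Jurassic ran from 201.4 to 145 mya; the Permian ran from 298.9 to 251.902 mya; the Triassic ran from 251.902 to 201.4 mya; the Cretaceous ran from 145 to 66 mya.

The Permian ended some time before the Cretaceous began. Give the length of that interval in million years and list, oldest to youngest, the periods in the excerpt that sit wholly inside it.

End of Permian = 251.902 Ma; start of Cretaceous = 145 Ma.
Gap = 251.902 − 145 = 106.902 Myr.
Periods wholly inside 251.902–145 Ma: Triassic (251.902–201.4), Jurassic (201.4–145).

106.902 million years; Triassic, Jurassic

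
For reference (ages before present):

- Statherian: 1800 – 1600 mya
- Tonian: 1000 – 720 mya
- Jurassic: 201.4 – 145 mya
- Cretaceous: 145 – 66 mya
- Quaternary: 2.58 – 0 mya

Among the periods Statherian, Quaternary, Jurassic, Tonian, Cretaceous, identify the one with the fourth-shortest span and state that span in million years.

Statherian, 200 million years

Start − end for each: Statherian 1800 − 1600 = 200; Quaternary 2.58 − 0 = 2.58; Jurassic 201.4 − 145 = 56.4; Tonian 1000 − 720 = 280; Cretaceous 145 − 66 = 79.
Ranking these from shortest: Quaternary < Jurassic < Cretaceous < Statherian < Tonian.
Position 4 in that ranking is Statherian, which lasted 200 Myr.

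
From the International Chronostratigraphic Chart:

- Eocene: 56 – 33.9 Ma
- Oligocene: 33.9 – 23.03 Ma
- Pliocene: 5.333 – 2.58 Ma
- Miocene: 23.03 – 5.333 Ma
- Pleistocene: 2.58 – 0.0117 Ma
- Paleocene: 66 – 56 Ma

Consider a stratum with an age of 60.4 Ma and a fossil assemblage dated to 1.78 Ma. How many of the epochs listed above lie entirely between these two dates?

4

60.4 Ma sits inside the Paleocene (66–56) and 1.78 Ma inside the Pleistocene (2.58–0.0117); neither of those is wholly between the two dates.
The listed epochs lying completely between them are Eocene, Oligocene, Miocene, Pliocene — 4 in all.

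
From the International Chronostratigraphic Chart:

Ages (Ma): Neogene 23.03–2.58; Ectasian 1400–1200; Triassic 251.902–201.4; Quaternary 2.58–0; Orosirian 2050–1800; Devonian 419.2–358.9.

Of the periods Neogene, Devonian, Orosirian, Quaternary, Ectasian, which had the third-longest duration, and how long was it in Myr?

Start − end for each: Neogene 23.03 − 2.58 = 20.45; Devonian 419.2 − 358.9 = 60.3; Orosirian 2050 − 1800 = 250; Quaternary 2.58 − 0 = 2.58; Ectasian 1400 − 1200 = 200.
Ranking these from longest: Orosirian > Ectasian > Devonian > Neogene > Quaternary.
Position 3 in that ranking is Devonian, which lasted 60.3 Myr.

Devonian, 60.3 million years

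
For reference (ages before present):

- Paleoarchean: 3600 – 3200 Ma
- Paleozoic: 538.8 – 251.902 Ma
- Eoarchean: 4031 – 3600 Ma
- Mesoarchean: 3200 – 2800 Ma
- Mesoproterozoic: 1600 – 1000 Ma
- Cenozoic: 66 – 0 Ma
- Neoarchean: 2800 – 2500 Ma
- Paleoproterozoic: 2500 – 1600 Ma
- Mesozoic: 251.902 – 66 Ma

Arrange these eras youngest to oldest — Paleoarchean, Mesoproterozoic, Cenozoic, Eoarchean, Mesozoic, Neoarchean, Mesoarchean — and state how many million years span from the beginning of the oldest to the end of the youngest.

From the excerpt: Paleoarchean 3600–3200; Mesoproterozoic 1600–1000; Cenozoic 66–0; Eoarchean 4031–3600; Mesozoic 251.902–66; Neoarchean 2800–2500; Mesoarchean 3200–2800 (Ma).
Larger Ma is earlier, so the oldest is Eoarchean and the youngest is Cenozoic; youngest to oldest: Cenozoic, Mesozoic, Mesoproterozoic, Neoarchean, Mesoarchean, Paleoarchean, Eoarchean.
Oldest start 4031 minus youngest end 0 gives 4031 Myr overall.

Cenozoic, Mesozoic, Mesoproterozoic, Neoarchean, Mesoarchean, Paleoarchean, Eoarchean; total span 4031 Myr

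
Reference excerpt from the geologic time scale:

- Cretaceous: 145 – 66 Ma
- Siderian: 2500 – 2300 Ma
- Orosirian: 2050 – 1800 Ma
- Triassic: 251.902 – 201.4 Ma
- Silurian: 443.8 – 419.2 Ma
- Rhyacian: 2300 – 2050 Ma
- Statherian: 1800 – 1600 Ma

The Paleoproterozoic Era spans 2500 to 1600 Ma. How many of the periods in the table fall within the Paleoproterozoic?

4

Periods inside 2500–1600 Ma: Siderian, Rhyacian, Orosirian, Statherian — 4 in total.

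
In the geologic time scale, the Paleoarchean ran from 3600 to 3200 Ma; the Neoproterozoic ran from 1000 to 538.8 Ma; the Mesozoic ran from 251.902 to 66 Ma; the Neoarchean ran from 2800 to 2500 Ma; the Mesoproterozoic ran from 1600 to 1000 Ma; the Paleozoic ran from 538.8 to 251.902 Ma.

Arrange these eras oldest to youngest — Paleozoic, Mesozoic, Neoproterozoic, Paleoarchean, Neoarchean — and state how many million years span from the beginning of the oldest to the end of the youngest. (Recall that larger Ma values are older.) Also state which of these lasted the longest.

From the excerpt: Paleozoic 538.8–251.902; Mesozoic 251.902–66; Neoproterozoic 1000–538.8; Paleoarchean 3600–3200; Neoarchean 2800–2500 (Ma).
Larger Ma is earlier, so the oldest is Paleoarchean and the youngest is Mesozoic; oldest to youngest: Paleoarchean, Neoarchean, Neoproterozoic, Paleozoic, Mesozoic.
Oldest start 3600 minus youngest end 66 gives 3534 Myr overall.
Individual lengths (start − end): Neoproterozoic 461.2; Paleozoic 286.898; Mesozoic 185.902; Neoarchean 300; Paleoarchean 400. The largest is Neoproterozoic at 461.2 Myr.

Paleoarchean, Neoarchean, Neoproterozoic, Paleozoic, Mesozoic; total span 3534 Myr; longest is Neoproterozoic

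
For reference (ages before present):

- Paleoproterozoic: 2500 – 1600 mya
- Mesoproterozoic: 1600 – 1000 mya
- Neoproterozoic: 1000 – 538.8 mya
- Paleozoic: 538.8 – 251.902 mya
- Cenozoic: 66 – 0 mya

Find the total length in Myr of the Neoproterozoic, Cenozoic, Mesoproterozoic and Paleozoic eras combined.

Each duration: Neoproterozoic = 461.2; Cenozoic = 66; Mesoproterozoic = 600; Paleozoic = 286.898.
Sum: 461.2 + 66 + 600 + 286.898 = 1414.098 Myr.

1414.098 million years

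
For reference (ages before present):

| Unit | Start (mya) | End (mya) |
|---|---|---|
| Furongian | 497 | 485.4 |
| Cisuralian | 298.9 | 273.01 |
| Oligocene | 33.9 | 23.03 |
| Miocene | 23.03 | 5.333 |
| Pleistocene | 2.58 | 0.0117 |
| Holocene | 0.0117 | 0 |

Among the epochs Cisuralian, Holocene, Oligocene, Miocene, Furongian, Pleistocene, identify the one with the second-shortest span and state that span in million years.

Pleistocene, 2.5683 million years

Start − end for each: Cisuralian 298.9 − 273.01 = 25.89; Holocene 0.0117 − 0 = 0.0117; Oligocene 33.9 − 23.03 = 10.87; Miocene 23.03 − 5.333 = 17.697; Furongian 497 − 485.4 = 11.6; Pleistocene 2.58 − 0.0117 = 2.5683.
Ranking these from shortest: Holocene < Pleistocene < Oligocene < Furongian < Miocene < Cisuralian.
Position 2 in that ranking is Pleistocene, which lasted 2.5683 Myr.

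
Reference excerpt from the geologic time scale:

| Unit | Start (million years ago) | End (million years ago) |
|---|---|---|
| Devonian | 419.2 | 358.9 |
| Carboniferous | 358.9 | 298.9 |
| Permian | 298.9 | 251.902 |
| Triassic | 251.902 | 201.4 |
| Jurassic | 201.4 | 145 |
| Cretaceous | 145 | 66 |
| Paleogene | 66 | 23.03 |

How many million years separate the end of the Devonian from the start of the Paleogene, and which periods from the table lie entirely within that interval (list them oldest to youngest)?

End of Devonian = 358.9 Ma; start of Paleogene = 66 Ma.
Gap = 358.9 − 66 = 292.9 Myr.
Periods wholly inside 358.9–66 Ma: Carboniferous (358.9–298.9), Permian (298.9–251.902), Triassic (251.902–201.4), Jurassic (201.4–145), Cretaceous (145–66).

292.9 million years; Carboniferous, Permian, Triassic, Jurassic, Cretaceous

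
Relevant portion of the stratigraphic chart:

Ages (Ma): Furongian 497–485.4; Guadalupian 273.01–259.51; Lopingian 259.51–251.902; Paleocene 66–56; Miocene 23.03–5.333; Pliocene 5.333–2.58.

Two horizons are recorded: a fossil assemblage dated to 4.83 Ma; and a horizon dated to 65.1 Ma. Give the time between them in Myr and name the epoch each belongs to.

Elapsed time: 65.1 − 4.83 = 60.27 Myr.
4.83 Ma lies within 5.333–2.58 Ma: Pliocene.
65.1 Ma lies within 66–56 Ma: Paleocene.

60.27 million years apart; the first in the Pliocene, the second in the Paleocene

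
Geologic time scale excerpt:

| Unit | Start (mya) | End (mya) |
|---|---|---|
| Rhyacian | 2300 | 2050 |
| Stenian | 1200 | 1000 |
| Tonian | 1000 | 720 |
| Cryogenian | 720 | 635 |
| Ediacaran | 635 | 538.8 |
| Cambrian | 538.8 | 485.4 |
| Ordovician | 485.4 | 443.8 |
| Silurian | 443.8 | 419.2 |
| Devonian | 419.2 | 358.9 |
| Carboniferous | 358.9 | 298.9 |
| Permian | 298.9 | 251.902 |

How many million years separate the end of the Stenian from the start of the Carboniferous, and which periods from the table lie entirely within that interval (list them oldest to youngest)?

641.1 million years; Tonian, Cryogenian, Ediacaran, Cambrian, Ordovician, Silurian, Devonian

End of Stenian = 1000 Ma; start of Carboniferous = 358.9 Ma.
Gap = 1000 − 358.9 = 641.1 Myr.
Periods wholly inside 1000–358.9 Ma: Tonian (1000–720), Cryogenian (720–635), Ediacaran (635–538.8), Cambrian (538.8–485.4), Ordovician (485.4–443.8), Silurian (443.8–419.2), Devonian (419.2–358.9).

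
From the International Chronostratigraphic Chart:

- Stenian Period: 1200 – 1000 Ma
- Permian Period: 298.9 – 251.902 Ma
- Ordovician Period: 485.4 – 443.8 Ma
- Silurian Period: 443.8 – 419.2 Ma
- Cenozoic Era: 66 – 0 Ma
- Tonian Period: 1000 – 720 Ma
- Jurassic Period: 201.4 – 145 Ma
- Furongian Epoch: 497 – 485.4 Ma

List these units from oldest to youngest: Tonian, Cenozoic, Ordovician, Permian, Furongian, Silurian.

The oldest of these is Tonian (starts 1000 Ma) and the youngest is Cenozoic (ends 0 Ma).
In between, by decreasing start age: Furongian (497), Ordovician (485.4), Silurian (443.8), Permian (298.9).

Tonian, Furongian, Ordovician, Silurian, Permian, Cenozoic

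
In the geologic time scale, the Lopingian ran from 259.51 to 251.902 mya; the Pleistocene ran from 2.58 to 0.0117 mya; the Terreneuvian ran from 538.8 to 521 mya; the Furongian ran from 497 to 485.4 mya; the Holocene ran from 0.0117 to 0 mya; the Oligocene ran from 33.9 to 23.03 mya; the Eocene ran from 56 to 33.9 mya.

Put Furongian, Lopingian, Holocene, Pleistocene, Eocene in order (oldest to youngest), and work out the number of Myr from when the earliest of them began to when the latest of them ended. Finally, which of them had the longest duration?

Furongian, Lopingian, Eocene, Pleistocene, Holocene; total span 497 Myr; longest is Eocene

From the excerpt: Furongian 497–485.4; Lopingian 259.51–251.902; Holocene 0.0117–0; Pleistocene 2.58–0.0117; Eocene 56–33.9 (Ma).
Larger Ma is earlier, so the oldest is Furongian and the youngest is Holocene; oldest to youngest: Furongian, Lopingian, Eocene, Pleistocene, Holocene.
Oldest start 497 minus youngest end 0 gives 497 Myr overall.
Individual lengths (start − end): Holocene 0.0117; Eocene 22.1; Furongian 11.6; Pleistocene 2.5683; Lopingian 7.608. The largest is Eocene at 22.1 Myr.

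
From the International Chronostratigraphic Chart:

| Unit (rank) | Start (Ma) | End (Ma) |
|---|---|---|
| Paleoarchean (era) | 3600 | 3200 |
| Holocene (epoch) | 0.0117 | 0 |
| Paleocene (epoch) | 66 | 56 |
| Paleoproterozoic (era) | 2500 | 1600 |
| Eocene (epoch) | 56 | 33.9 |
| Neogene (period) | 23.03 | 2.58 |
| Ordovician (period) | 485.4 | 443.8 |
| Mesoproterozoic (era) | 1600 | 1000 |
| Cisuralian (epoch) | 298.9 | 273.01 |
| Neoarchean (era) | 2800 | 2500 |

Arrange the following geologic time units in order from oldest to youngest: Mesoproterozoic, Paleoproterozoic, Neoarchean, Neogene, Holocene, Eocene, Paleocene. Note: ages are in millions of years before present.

Neoarchean → Paleoproterozoic → Mesoproterozoic → Paleocene → Eocene → Neogene → Holocene

The oldest of these is Neoarchean (starts 2800 Ma) and the youngest is Holocene (ends 0 Ma).
In between, by decreasing start age: Paleoproterozoic (2500), Mesoproterozoic (1600), Paleocene (66), Eocene (56), Neogene (23.03).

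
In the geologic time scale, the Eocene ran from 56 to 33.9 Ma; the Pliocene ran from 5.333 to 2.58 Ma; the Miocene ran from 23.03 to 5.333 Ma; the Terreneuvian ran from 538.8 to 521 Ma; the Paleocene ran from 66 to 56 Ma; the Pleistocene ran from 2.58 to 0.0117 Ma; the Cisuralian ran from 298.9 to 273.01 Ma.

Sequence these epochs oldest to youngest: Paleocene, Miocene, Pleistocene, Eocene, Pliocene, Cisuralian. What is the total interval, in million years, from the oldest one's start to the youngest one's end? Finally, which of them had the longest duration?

From the excerpt: Paleocene 66–56; Miocene 23.03–5.333; Pleistocene 2.58–0.0117; Eocene 56–33.9; Pliocene 5.333–2.58; Cisuralian 298.9–273.01 (Ma).
Larger Ma is earlier, so the oldest is Cisuralian and the youngest is Pleistocene; oldest to youngest: Cisuralian, Paleocene, Eocene, Miocene, Pliocene, Pleistocene.
Oldest start 298.9 minus youngest end 0.0117 gives 298.8883 Myr overall.
Individual lengths (start − end): Cisuralian 25.89; Pleistocene 2.5683; Pliocene 2.753; Miocene 17.697; Paleocene 10; Eocene 22.1. The largest is Cisuralian at 25.89 Myr.

Cisuralian, Paleocene, Eocene, Miocene, Pliocene, Pleistocene; total span 298.8883 Myr; longest is Cisuralian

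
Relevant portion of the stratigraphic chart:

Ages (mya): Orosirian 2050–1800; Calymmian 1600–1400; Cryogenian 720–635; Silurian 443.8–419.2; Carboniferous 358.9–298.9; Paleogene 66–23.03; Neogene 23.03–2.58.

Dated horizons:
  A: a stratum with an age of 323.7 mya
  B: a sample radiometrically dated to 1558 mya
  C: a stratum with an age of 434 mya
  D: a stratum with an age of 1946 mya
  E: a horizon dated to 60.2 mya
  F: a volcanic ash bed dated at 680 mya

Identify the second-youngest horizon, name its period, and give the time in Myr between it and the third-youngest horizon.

A, in the Carboniferous; 110.3 million years to C

Sorted youngest-first by Ma: E (60.2), A (323.7), C (434), F (680), B (1558), D (1946).
The second youngest is A at 323.7 Ma, which lies in 358.9–298.9 Ma: the Carboniferous.
The third youngest is C at 434 Ma; separation = |323.7 − 434| = 110.3 Myr.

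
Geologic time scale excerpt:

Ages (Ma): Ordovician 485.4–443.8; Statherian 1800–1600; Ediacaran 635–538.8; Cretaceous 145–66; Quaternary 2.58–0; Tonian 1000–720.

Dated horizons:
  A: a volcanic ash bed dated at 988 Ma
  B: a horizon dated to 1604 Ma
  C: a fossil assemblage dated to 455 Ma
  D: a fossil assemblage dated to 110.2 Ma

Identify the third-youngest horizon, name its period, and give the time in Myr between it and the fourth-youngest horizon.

A, in the Tonian; 616 million years to B

Sorted youngest-first by Ma: D (110.2), C (455), A (988), B (1604).
The third youngest is A at 988 Ma, which lies in 1000–720 Ma: the Tonian.
The fourth youngest is B at 1604 Ma; separation = |988 − 1604| = 616 Myr.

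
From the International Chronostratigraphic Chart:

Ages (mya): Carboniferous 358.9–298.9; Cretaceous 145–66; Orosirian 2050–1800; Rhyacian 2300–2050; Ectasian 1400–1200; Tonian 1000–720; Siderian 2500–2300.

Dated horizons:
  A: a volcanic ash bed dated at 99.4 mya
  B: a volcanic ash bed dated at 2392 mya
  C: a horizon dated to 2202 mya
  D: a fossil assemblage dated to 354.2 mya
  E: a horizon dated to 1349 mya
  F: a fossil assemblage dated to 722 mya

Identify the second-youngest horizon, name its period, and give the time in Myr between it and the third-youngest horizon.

D, in the Carboniferous; 367.8 million years to F

Sorted youngest-first by Ma: A (99.4), D (354.2), F (722), E (1349), C (2202), B (2392).
The second youngest is D at 354.2 Ma, which lies in 358.9–298.9 Ma: the Carboniferous.
The third youngest is F at 722 Ma; separation = |354.2 − 722| = 367.8 Myr.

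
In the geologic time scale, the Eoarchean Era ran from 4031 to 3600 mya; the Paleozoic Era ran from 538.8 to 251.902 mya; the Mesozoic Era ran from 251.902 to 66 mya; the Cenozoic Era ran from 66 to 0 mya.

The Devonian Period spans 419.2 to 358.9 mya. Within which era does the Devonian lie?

Paleozoic

The Devonian (419.2–358.9 Ma) lies entirely within 538.8–251.902 Ma, the Paleozoic Era.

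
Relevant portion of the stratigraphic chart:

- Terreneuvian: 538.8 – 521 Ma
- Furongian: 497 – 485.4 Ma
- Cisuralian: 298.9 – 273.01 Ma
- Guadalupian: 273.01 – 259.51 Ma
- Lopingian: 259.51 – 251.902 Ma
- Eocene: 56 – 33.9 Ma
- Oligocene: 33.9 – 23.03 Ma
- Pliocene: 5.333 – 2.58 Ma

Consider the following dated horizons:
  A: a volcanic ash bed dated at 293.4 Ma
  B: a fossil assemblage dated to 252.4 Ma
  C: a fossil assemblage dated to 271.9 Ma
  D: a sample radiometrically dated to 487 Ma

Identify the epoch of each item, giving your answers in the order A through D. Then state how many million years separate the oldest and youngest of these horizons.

A — Cisuralian; B — Lopingian; C — Guadalupian; D — Furongian; span 234.6 million years

Match each age against the start–end ranges in the excerpt: A = 293.4 Ma → Cisuralian (298.9–273.01); B = 252.4 Ma → Lopingian (259.51–251.902); C = 271.9 Ma → Guadalupian (273.01–259.51); D = 487 Ma → Furongian (497–485.4).
The largest age is 487 Ma and the smallest is 252.4 Ma; their difference is 234.6 Myr.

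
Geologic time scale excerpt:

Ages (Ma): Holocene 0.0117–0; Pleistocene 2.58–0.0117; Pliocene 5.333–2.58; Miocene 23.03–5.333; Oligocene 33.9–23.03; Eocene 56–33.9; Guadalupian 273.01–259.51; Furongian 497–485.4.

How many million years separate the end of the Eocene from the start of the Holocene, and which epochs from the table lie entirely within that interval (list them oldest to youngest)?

33.8883 million years; Oligocene, Miocene, Pliocene, Pleistocene

End of Eocene = 33.9 Ma; start of Holocene = 0.0117 Ma.
Gap = 33.9 − 0.0117 = 33.8883 Myr.
Epochs wholly inside 33.9–0.0117 Ma: Oligocene (33.9–23.03), Miocene (23.03–5.333), Pliocene (5.333–2.58), Pleistocene (2.58–0.0117).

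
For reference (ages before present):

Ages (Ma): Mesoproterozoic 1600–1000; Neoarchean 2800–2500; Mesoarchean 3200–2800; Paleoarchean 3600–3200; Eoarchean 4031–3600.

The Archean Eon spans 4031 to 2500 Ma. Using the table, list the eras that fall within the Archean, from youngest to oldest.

Eras with both bounds inside 4031–2500 Ma: Neoarchean (2800–2500), Mesoarchean (3200–2800), Paleoarchean (3600–3200), Eoarchean (4031–3600).

Neoarchean, Mesoarchean, Paleoarchean, Eoarchean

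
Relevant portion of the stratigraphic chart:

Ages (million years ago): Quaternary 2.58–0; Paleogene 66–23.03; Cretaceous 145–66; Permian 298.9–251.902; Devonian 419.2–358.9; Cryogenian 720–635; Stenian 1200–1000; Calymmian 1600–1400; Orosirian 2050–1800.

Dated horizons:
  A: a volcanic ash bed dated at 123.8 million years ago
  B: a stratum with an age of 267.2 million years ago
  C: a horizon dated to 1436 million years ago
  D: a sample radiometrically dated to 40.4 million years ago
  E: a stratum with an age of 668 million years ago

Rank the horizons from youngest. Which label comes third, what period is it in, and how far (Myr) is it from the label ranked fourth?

Sorted youngest-first by Ma: D (40.4), A (123.8), B (267.2), E (668), C (1436).
The third youngest is B at 267.2 Ma, which lies in 298.9–251.902 Ma: the Permian.
The fourth youngest is E at 668 Ma; separation = |267.2 − 668| = 400.8 Myr.

B, in the Permian; 400.8 million years to E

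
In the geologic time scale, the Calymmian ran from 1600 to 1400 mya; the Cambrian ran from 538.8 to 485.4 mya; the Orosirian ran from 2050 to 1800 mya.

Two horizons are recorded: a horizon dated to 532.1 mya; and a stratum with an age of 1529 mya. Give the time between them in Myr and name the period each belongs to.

996.9 million years apart; the first in the Cambrian, the second in the Calymmian

Elapsed time: 1529 − 532.1 = 996.9 Myr.
532.1 Ma lies within 538.8–485.4 Ma: Cambrian.
1529 Ma lies within 1600–1400 Ma: Calymmian.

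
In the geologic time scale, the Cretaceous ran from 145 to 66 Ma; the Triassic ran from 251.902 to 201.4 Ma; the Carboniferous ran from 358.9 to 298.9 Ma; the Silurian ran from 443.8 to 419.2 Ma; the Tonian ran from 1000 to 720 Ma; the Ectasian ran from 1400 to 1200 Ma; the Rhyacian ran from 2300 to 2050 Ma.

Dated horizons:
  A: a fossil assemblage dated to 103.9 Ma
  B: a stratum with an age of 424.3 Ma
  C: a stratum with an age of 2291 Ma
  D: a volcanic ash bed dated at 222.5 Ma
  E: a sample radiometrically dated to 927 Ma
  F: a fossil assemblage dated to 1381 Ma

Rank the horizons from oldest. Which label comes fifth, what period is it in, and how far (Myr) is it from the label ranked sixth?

D, in the Triassic; 118.6 million years to A

Larger Ma means older, so oldest first: C 2291 > F 1381 > E 927 > B 424.3 > D 222.5 > A 103.9.
Counting 5 along gives D (222.5 Ma); the excerpt puts that inside the Triassic, 251.902–201.4 Ma.
Next in line is A (103.9 Ma), and 222.5 − 103.9 = 118.6 Myr.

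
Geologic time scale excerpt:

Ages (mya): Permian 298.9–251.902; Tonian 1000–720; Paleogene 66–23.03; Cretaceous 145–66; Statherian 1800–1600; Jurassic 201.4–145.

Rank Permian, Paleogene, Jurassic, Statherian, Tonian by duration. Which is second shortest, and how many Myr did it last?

Start − end for each: Permian 298.9 − 251.902 = 46.998; Paleogene 66 − 23.03 = 42.97; Jurassic 201.4 − 145 = 56.4; Statherian 1800 − 1600 = 200; Tonian 1000 − 720 = 280.
Ranking these from shortest: Paleogene < Permian < Jurassic < Statherian < Tonian.
Position 2 in that ranking is Permian, which lasted 46.998 Myr.

Permian, 46.998 million years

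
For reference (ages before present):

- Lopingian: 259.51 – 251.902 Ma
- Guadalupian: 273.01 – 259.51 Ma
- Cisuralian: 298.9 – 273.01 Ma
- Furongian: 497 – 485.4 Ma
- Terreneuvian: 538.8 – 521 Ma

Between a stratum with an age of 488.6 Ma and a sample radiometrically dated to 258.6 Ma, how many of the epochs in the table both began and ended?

The older date is 488.6 Ma and the younger is 258.6 Ma.
Epochs with start < 488.6 and end > 258.6 Ma: Cisuralian (298.9–273.01), Guadalupian (273.01–259.51).
That is 2 complete epochs.

2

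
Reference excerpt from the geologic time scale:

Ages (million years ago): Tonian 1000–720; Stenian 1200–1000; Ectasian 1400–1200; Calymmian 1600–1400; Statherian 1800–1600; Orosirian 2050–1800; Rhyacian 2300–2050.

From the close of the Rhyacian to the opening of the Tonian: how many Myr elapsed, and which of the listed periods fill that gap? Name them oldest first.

1050 million years; Orosirian, Statherian, Calymmian, Ectasian, Stenian

The Rhyacian closes at 2050 Ma and the Tonian opens at 1000 Ma, so the interval is 2050 − 1000 = 1050 Myr.
A period fits inside if it starts at or after 2050 Ma and ends at or before 1000 Ma; oldest first that gives Orosirian, Statherian, Calymmian, Ectasian, Stenian.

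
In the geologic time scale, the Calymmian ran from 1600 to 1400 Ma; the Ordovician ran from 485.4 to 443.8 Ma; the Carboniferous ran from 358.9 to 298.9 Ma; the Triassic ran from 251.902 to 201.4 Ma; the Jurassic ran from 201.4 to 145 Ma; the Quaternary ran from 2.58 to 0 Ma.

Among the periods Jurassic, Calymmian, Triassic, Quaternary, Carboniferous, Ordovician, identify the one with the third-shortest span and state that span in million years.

Triassic, 50.502 million years

Durations: Jurassic 56.4; Calymmian 200; Triassic 50.502; Quaternary 2.58; Carboniferous 60; Ordovician 41.6 Myr.
Sorted shortest-first: Quaternary (2.58), Ordovician (41.6), Triassic (50.502), Jurassic (56.4), Carboniferous (60), Calymmian (200).
The third shortest is Triassic at 50.502 Myr.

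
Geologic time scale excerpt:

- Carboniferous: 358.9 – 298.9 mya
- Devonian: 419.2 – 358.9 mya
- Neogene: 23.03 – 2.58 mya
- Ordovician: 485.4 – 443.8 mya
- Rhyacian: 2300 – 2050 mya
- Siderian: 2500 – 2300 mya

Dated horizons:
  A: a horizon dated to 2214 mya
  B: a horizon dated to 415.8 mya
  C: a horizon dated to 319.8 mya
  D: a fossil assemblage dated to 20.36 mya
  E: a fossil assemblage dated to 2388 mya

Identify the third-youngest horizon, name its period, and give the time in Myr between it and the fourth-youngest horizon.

B, in the Devonian; 1798.2 million years to A

Sorted youngest-first by Ma: D (20.36), C (319.8), B (415.8), A (2214), E (2388).
The third youngest is B at 415.8 Ma, which lies in 419.2–358.9 Ma: the Devonian.
The fourth youngest is A at 2214 Ma; separation = |415.8 − 2214| = 1798.2 Myr.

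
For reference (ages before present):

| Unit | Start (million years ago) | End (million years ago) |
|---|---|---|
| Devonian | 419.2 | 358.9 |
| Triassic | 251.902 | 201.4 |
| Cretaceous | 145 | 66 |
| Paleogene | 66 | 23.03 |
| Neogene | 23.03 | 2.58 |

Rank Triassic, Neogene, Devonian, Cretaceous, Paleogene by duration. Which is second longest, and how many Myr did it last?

Devonian, 60.3 million years

Durations: Triassic 50.502; Neogene 20.45; Devonian 60.3; Cretaceous 79; Paleogene 42.97 Myr.
Sorted longest-first: Cretaceous (79), Devonian (60.3), Triassic (50.502), Paleogene (42.97), Neogene (20.45).
The second longest is Devonian at 60.3 Myr.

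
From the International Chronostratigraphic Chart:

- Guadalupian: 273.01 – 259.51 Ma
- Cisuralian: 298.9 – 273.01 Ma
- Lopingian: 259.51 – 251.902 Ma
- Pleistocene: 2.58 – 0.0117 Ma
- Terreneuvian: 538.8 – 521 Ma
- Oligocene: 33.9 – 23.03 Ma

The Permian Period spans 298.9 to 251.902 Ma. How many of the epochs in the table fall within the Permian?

3

Epochs inside 298.9–251.902 Ma: Cisuralian, Guadalupian, Lopingian — 3 in total.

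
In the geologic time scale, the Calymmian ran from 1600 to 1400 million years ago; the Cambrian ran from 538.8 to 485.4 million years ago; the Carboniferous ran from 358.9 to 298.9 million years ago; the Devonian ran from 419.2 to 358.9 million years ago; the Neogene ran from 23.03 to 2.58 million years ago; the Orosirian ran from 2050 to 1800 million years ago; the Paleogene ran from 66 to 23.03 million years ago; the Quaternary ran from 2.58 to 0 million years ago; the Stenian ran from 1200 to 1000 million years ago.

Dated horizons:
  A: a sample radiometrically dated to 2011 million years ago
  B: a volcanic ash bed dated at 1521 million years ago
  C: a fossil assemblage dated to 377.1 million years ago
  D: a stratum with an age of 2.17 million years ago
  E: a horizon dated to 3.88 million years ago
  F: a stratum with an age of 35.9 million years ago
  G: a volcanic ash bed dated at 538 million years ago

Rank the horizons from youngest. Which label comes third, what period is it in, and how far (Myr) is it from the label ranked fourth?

F, in the Paleogene; 341.2 million years to C

Smaller Ma means younger, so youngest first: D 2.17 < E 3.88 < F 35.9 < C 377.1 < G 538 < B 1521 < A 2011.
Counting 3 along gives F (35.9 Ma); the excerpt puts that inside the Paleogene, 66–23.03 Ma.
Next in line is C (377.1 Ma), and 377.1 − 35.9 = 341.2 Myr.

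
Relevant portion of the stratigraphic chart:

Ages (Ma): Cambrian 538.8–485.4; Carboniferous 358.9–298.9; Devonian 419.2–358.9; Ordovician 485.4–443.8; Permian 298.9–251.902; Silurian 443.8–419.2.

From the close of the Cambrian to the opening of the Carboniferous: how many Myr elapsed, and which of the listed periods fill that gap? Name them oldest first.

126.5 million years; Ordovician, Silurian, Devonian

The Cambrian closes at 485.4 Ma and the Carboniferous opens at 358.9 Ma, so the interval is 485.4 − 358.9 = 126.5 Myr.
A period fits inside if it starts at or after 485.4 Ma and ends at or before 358.9 Ma; oldest first that gives Ordovician, Silurian, Devonian.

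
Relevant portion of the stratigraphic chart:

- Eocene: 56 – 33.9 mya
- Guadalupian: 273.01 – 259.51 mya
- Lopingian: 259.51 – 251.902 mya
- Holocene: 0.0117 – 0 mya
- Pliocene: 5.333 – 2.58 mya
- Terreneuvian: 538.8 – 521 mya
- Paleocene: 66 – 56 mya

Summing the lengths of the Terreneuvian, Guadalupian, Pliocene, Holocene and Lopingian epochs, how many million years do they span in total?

Duration is start − end for each: (538.8 − 521) + (273.01 − 259.51) + (5.333 − 2.58) + (0.0117 − 0) + (259.51 − 251.902).
That is 17.8 + 13.5 + 2.753 + 0.0117 + 7.608, which totals 41.6727 million years.

41.6727 million years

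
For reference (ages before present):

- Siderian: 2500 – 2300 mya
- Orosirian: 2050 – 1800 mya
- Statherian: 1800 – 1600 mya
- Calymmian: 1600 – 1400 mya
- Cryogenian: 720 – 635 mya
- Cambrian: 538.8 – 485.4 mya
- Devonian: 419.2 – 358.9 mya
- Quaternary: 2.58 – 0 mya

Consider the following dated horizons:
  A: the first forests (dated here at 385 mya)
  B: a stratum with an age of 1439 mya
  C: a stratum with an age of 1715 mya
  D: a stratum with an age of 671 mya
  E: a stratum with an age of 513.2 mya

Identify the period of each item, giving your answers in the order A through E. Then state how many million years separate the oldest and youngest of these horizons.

A: 385 Ma lies in 419.2–358.9 Ma, so Devonian.
B: 1439 Ma lies in 1600–1400 Ma, so Calymmian.
C: 1715 Ma lies in 1800–1600 Ma, so Statherian.
D: 671 Ma lies in 720–635 Ma, so Cryogenian.
E: 513.2 Ma lies in 538.8–485.4 Ma, so Cambrian.
Oldest = 1715 Ma, youngest = 385 Ma → span 1330 Myr.

A — Devonian; B — Calymmian; C — Statherian; D — Cryogenian; E — Cambrian; span 1330 million years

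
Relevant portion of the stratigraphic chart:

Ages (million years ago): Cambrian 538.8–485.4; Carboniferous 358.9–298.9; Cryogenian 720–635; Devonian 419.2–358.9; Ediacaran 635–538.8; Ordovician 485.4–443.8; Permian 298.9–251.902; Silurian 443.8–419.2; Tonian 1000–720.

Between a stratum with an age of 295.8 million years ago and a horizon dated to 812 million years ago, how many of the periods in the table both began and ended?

7

812 Ma sits inside the Tonian (1000–720) and 295.8 Ma inside the Permian (298.9–251.902); neither of those is wholly between the two dates.
The listed periods lying completely between them are Cryogenian, Ediacaran, Cambrian, Ordovician, Silurian, Devonian, Carboniferous — 7 in all.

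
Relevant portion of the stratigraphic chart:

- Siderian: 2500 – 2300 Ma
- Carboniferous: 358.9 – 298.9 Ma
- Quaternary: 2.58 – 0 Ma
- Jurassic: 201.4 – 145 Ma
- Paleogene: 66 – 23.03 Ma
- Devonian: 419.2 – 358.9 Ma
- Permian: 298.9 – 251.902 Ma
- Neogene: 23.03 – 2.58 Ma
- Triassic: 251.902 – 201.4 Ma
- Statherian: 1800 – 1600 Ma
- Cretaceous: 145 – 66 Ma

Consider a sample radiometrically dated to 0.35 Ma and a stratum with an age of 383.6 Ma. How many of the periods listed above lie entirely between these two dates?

The older date is 383.6 Ma and the younger is 0.35 Ma.
Periods with start < 383.6 and end > 0.35 Ma: Carboniferous (358.9–298.9), Permian (298.9–251.902), Triassic (251.902–201.4), Jurassic (201.4–145), Cretaceous (145–66), Paleogene (66–23.03), Neogene (23.03–2.58).
That is 7 complete periods.

7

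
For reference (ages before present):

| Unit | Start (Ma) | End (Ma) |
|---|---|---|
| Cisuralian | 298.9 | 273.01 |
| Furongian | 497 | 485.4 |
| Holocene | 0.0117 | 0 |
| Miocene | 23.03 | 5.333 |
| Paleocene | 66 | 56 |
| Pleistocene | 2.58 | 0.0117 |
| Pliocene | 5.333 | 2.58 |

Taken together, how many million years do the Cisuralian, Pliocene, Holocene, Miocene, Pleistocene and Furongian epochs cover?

60.52 million years

Duration is start − end for each: (298.9 − 273.01) + (5.333 − 2.58) + (0.0117 − 0) + (23.03 − 5.333) + (2.58 − 0.0117) + (497 − 485.4).
That is 25.89 + 2.753 + 0.0117 + 17.697 + 2.5683 + 11.6, which totals 60.52 million years.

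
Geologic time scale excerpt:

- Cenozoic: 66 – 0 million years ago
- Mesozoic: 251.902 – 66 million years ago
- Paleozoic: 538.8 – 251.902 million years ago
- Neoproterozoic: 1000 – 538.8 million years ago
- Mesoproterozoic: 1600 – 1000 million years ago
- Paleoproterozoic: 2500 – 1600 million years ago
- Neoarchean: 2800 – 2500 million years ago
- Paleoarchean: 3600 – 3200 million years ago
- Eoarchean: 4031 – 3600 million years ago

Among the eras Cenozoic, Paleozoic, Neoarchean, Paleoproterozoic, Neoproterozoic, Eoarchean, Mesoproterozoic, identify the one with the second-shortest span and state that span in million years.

Start − end for each: Cenozoic 66 − 0 = 66; Paleozoic 538.8 − 251.902 = 286.898; Neoarchean 2800 − 2500 = 300; Paleoproterozoic 2500 − 1600 = 900; Neoproterozoic 1000 − 538.8 = 461.2; Eoarchean 4031 − 3600 = 431; Mesoproterozoic 1600 − 1000 = 600.
Ranking these from shortest: Cenozoic < Paleozoic < Neoarchean < Eoarchean < Neoproterozoic < Mesoproterozoic < Paleoproterozoic.
Position 2 in that ranking is Paleozoic, which lasted 286.898 Myr.

Paleozoic, 286.898 million years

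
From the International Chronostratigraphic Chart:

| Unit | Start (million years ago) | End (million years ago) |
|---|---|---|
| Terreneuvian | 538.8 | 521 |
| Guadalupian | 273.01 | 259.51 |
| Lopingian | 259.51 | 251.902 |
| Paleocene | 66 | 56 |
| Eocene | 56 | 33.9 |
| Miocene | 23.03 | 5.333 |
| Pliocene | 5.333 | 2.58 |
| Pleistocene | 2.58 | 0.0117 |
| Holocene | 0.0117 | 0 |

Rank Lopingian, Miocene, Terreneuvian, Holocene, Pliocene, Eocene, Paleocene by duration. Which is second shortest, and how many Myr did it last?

Pliocene, 2.753 million years

Start − end for each: Lopingian 259.51 − 251.902 = 7.608; Miocene 23.03 − 5.333 = 17.697; Terreneuvian 538.8 − 521 = 17.8; Holocene 0.0117 − 0 = 0.0117; Pliocene 5.333 − 2.58 = 2.753; Eocene 56 − 33.9 = 22.1; Paleocene 66 − 56 = 10.
Ranking these from shortest: Holocene < Pliocene < Lopingian < Paleocene < Miocene < Terreneuvian < Eocene.
Position 2 in that ranking is Pliocene, which lasted 2.753 Myr.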